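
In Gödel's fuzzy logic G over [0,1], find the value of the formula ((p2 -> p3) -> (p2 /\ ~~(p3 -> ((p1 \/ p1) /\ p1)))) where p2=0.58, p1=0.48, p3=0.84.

(p2 -> p3): 0.58 ≤ 0.84, so result = 1
(p1 \/ p1) = max(0.48, 0.48) = 0.48
((p1 \/ p1) /\ p1) = min(0.48, 0.48) = 0.48
(p3 -> ((p1 \/ p1) /\ p1)): 0.84 > 0.48, so result = 0.48
~(p3 -> ((p1 \/ p1) /\ p1)): Gödel ¬ of 0.48 = 0 (operand ≠ 0)
~~(p3 -> ((p1 \/ p1) /\ p1)): Gödel ¬ of 0 = 1 (operand is 0)
(p2 /\ ~~(p3 -> ((p1 \/ p1) /\ p1))) = min(0.58, 1) = 0.58
((p2 -> p3) -> (p2 /\ ~~(p3 -> ((p1 \/ p1) /\ p1)))): 1 > 0.58, so result = 0.58

0.58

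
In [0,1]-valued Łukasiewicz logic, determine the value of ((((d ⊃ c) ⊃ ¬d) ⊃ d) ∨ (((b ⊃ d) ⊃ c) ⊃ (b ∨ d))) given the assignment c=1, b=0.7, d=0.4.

0.80

(d ⊃ c): min(1, 1 − 0.4 + 1) = 1
¬d: Łukasiewicz ¬ gives 1 − 0.4 = 0.6
((d ⊃ c) ⊃ ¬d): min(1, 1 − 1 + 0.6) = 0.6
(((d ⊃ c) ⊃ ¬d) ⊃ d): min(1, 1 − 0.6 + 0.4) = 0.8
(b ⊃ d): min(1, 1 − 0.7 + 0.4) = 0.7
((b ⊃ d) ⊃ c): min(1, 1 − 0.7 + 1) = 1
(b ∨ d) = max(0.7, 0.4) = 0.7
(((b ⊃ d) ⊃ c) ⊃ (b ∨ d)): min(1, 1 − 1 + 0.7) = 0.7
((((d ⊃ c) ⊃ ¬d) ⊃ d) ∨ (((b ⊃ d) ⊃ c) ⊃ (b ∨ d))) = max(0.8, 0.7) = 0.8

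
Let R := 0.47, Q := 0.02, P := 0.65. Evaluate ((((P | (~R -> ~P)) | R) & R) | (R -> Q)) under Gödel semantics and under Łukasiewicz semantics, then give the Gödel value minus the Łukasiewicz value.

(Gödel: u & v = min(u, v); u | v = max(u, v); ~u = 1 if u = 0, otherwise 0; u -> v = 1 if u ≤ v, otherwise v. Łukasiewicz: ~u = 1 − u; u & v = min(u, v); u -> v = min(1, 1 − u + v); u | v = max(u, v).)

-0.08

Gödel evaluation:
  ~R: Gödel ¬ of 0.47 = 0 (operand ≠ 0)
  ~P: Gödel ¬ of 0.65 = 0 (operand ≠ 0)
  (~R -> ~P): 0 ≤ 0, so result = 1
  (P | (~R -> ~P)) = max(0.65, 1) = 1
  ((P | (~R -> ~P)) | R) = max(1, 0.47) = 1
  (((P | (~R -> ~P)) | R) & R) = min(1, 0.47) = 0.47
  (R -> Q): 0.47 > 0.02, so result = 0.02
  ((((P | (~R -> ~P)) | R) & R) | (R -> Q)) = max(0.47, 0.02) = 0.47
  Gödel value = 0.47
Łukasiewicz evaluation:
  ~R: Łukasiewicz ¬ gives 1 − 0.47 = 0.53
  ~P: Łukasiewicz ¬ gives 1 − 0.65 = 0.35
  (~R -> ~P): min(1, 1 − 0.53 + 0.35) = 0.82
  (P | (~R -> ~P)) = max(0.65, 0.82) = 0.82
  ((P | (~R -> ~P)) | R) = max(0.82, 0.47) = 0.82
  (((P | (~R -> ~P)) | R) & R) = min(0.82, 0.47) = 0.47
  (R -> Q): min(1, 1 − 0.47 + 0.02) = 0.55
  ((((P | (~R -> ~P)) | R) & R) | (R -> Q)) = max(0.47, 0.55) = 0.55
  Łukasiewicz value = 0.55
Difference: 0.47 − 0.55 = -0.08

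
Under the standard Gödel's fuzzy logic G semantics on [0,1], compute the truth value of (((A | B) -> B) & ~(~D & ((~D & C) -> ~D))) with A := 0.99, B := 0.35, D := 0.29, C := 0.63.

0.35

(A | B) = max(0.99, 0.35) = 0.99
((A | B) -> B): 0.99 > 0.35, so result = 0.35
~D: Gödel ¬ of 0.29 = 0 (operand ≠ 0)
~D: Gödel ¬ of 0.29 = 0 (operand ≠ 0)
(~D & C) = min(0, 0.63) = 0
~D: Gödel ¬ of 0.29 = 0 (operand ≠ 0)
((~D & C) -> ~D): 0 ≤ 0, so result = 1
(~D & ((~D & C) -> ~D)) = min(0, 1) = 0
~(~D & ((~D & C) -> ~D)): Gödel ¬ of 0 = 1 (operand is 0)
(((A | B) -> B) & ~(~D & ((~D & C) -> ~D))) = min(0.35, 1) = 0.35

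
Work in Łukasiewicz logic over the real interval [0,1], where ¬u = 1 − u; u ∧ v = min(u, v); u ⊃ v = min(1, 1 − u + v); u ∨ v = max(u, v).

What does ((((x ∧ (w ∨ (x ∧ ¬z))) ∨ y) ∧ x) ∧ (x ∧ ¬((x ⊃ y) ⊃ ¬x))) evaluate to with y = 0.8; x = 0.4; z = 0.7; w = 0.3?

¬z: Łukasiewicz ¬ gives 1 − 0.7 = 0.3
(x ∧ ¬z) = min(0.4, 0.3) = 0.3
(w ∨ (x ∧ ¬z)) = max(0.3, 0.3) = 0.3
(x ∧ (w ∨ (x ∧ ¬z))) = min(0.4, 0.3) = 0.3
((x ∧ (w ∨ (x ∧ ¬z))) ∨ y) = max(0.3, 0.8) = 0.8
(((x ∧ (w ∨ (x ∧ ¬z))) ∨ y) ∧ x) = min(0.8, 0.4) = 0.4
(x ⊃ y): min(1, 1 − 0.4 + 0.8) = 1
¬x: Łukasiewicz ¬ gives 1 − 0.4 = 0.6
((x ⊃ y) ⊃ ¬x): min(1, 1 − 1 + 0.6) = 0.6
¬((x ⊃ y) ⊃ ¬x): Łukasiewicz ¬ gives 1 − 0.6 = 0.4
(x ∧ ¬((x ⊃ y) ⊃ ¬x)) = min(0.4, 0.4) = 0.4
((((x ∧ (w ∨ (x ∧ ¬z))) ∨ y) ∧ x) ∧ (x ∧ ¬((x ⊃ y) ⊃ ¬x))) = min(0.4, 0.4) = 0.4

0.40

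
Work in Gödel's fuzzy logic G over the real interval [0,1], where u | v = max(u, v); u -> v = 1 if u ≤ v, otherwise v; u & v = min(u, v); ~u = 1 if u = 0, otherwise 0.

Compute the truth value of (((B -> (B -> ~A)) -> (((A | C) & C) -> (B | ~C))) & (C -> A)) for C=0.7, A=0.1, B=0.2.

0.10

~A: Gödel ¬ of 0.1 = 0 (operand ≠ 0)
(B -> ~A): 0.2 > 0, so result = 0
(B -> (B -> ~A)): 0.2 > 0, so result = 0
(A | C) = max(0.1, 0.7) = 0.7
((A | C) & C) = min(0.7, 0.7) = 0.7
~C: Gödel ¬ of 0.7 = 0 (operand ≠ 0)
(B | ~C) = max(0.2, 0) = 0.2
(((A | C) & C) -> (B | ~C)): 0.7 > 0.2, so result = 0.2
((B -> (B -> ~A)) -> (((A | C) & C) -> (B | ~C))): 0 ≤ 0.2, so result = 1
(C -> A): 0.7 > 0.1, so result = 0.1
(((B -> (B -> ~A)) -> (((A | C) & C) -> (B | ~C))) & (C -> A)) = min(1, 0.1) = 0.1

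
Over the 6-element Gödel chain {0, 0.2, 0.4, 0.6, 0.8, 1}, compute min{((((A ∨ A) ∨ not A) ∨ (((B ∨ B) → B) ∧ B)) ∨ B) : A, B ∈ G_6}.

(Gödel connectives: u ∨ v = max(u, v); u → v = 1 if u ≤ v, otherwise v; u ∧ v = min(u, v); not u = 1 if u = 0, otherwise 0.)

0.20

The minimum is attained at A = 0.2, B = 0:
  (A ∨ A) = max(0.2, 0.2) = 0.2
  not A: Gödel ¬ of 0.2 = 0 (operand ≠ 0)
  ((A ∨ A) ∨ not A) = max(0.2, 0) = 0.2
  (B ∨ B) = max(0, 0) = 0
  ((B ∨ B) → B): 0 ≤ 0, so result = 1
  (((B ∨ B) → B) ∧ B) = min(1, 0) = 0
  (((A ∨ A) ∨ not A) ∨ (((B ∨ B) → B) ∧ B)) = max(0.2, 0) = 0.2
  ((((A ∨ A) ∨ not A) ∨ (((B ∨ B) → B) ∧ B)) ∨ B) = max(0.2, 0) = 0.2
Checking all 36 assignments confirms none give a value below 0.20.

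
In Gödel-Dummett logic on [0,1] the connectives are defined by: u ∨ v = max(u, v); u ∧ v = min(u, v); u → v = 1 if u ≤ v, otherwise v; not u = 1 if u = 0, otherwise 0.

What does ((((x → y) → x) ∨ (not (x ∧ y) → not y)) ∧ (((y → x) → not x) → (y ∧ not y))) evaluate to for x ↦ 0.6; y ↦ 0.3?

(x → y): 0.6 > 0.3, so result = 0.3
((x → y) → x): 0.3 ≤ 0.6, so result = 1
(x ∧ y) = min(0.6, 0.3) = 0.3
not (x ∧ y): Gödel ¬ of 0.3 = 0 (operand ≠ 0)
not y: Gödel ¬ of 0.3 = 0 (operand ≠ 0)
(not (x ∧ y) → not y): 0 ≤ 0, so result = 1
(((x → y) → x) ∨ (not (x ∧ y) → not y)) = max(1, 1) = 1
(y → x): 0.3 ≤ 0.6, so result = 1
not x: Gödel ¬ of 0.6 = 0 (operand ≠ 0)
((y → x) → not x): 1 > 0, so result = 0
not y: Gödel ¬ of 0.3 = 0 (operand ≠ 0)
(y ∧ not y) = min(0.3, 0) = 0
(((y → x) → not x) → (y ∧ not y)): 0 ≤ 0, so result = 1
((((x → y) → x) ∨ (not (x ∧ y) → not y)) ∧ (((y → x) → not x) → (y ∧ not y))) = min(1, 1) = 1

1.00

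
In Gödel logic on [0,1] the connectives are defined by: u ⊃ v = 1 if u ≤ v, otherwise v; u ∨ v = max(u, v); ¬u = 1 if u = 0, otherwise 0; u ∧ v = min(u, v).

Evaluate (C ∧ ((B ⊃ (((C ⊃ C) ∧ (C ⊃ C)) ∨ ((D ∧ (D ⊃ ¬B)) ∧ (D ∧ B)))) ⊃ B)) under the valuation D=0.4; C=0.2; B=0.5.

0.20

(C ⊃ C): 0.2 ≤ 0.2, so result = 1
(C ⊃ C): 0.2 ≤ 0.2, so result = 1
((C ⊃ C) ∧ (C ⊃ C)) = min(1, 1) = 1
¬B: Gödel ¬ of 0.5 = 0 (operand ≠ 0)
(D ⊃ ¬B): 0.4 > 0, so result = 0
(D ∧ (D ⊃ ¬B)) = min(0.4, 0) = 0
(D ∧ B) = min(0.4, 0.5) = 0.4
((D ∧ (D ⊃ ¬B)) ∧ (D ∧ B)) = min(0, 0.4) = 0
(((C ⊃ C) ∧ (C ⊃ C)) ∨ ((D ∧ (D ⊃ ¬B)) ∧ (D ∧ B))) = max(1, 0) = 1
(B ⊃ (((C ⊃ C) ∧ (C ⊃ C)) ∨ ((D ∧ (D ⊃ ¬B)) ∧ (D ∧ B)))): 0.5 ≤ 1, so result = 1
((B ⊃ (((C ⊃ C) ∧ (C ⊃ C)) ∨ ((D ∧ (D ⊃ ¬B)) ∧ (D ∧ B)))) ⊃ B): 1 > 0.5, so result = 0.5
(C ∧ ((B ⊃ (((C ⊃ C) ∧ (C ⊃ C)) ∨ ((D ∧ (D ⊃ ¬B)) ∧ (D ∧ B)))) ⊃ B)) = min(0.2, 0.5) = 0.2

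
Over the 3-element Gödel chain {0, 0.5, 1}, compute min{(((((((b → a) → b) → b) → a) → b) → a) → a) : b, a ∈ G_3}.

0.50

The minimum is attained at b = 0, a = 0.5:
  (b → a): 0 ≤ 0.5, so result = 1
  ((b → a) → b): 1 > 0, so result = 0
  (((b → a) → b) → b): 0 ≤ 0, so result = 1
  ((((b → a) → b) → b) → a): 1 > 0.5, so result = 0.5
  (((((b → a) → b) → b) → a) → b): 0.5 > 0, so result = 0
  ((((((b → a) → b) → b) → a) → b) → a): 0 ≤ 0.5, so result = 1
  (((((((b → a) → b) → b) → a) → b) → a) → a): 1 > 0.5, so result = 0.5
Checking all 9 assignments confirms none give a value below 0.50.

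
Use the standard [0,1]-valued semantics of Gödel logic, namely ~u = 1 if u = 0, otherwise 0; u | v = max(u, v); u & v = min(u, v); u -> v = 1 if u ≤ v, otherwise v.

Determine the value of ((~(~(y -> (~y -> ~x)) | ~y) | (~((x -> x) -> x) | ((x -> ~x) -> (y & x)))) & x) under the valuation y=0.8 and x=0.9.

~y: Gödel ¬ of 0.8 = 0 (operand ≠ 0)
~x: Gödel ¬ of 0.9 = 0 (operand ≠ 0)
(~y -> ~x): 0 ≤ 0, so result = 1
(y -> (~y -> ~x)): 0.8 ≤ 1, so result = 1
~(y -> (~y -> ~x)): Gödel ¬ of 1 = 0 (operand ≠ 0)
~y: Gödel ¬ of 0.8 = 0 (operand ≠ 0)
(~(y -> (~y -> ~x)) | ~y) = max(0, 0) = 0
~(~(y -> (~y -> ~x)) | ~y): Gödel ¬ of 0 = 1 (operand is 0)
(x -> x): 0.9 ≤ 0.9, so result = 1
((x -> x) -> x): 1 > 0.9, so result = 0.9
~((x -> x) -> x): Gödel ¬ of 0.9 = 0 (operand ≠ 0)
~x: Gödel ¬ of 0.9 = 0 (operand ≠ 0)
(x -> ~x): 0.9 > 0, so result = 0
(y & x) = min(0.8, 0.9) = 0.8
((x -> ~x) -> (y & x)): 0 ≤ 0.8, so result = 1
(~((x -> x) -> x) | ((x -> ~x) -> (y & x))) = max(0, 1) = 1
(~(~(y -> (~y -> ~x)) | ~y) | (~((x -> x) -> x) | ((x -> ~x) -> (y & x)))) = max(1, 1) = 1
((~(~(y -> (~y -> ~x)) | ~y) | (~((x -> x) -> x) | ((x -> ~x) -> (y & x)))) & x) = min(1, 0.9) = 0.9

0.90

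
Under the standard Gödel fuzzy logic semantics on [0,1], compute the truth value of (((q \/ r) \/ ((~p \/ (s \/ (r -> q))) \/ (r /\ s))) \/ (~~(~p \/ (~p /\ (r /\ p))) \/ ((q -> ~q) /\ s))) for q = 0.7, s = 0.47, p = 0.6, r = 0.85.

(q \/ r) = max(0.7, 0.85) = 0.85
~p: Gödel ¬ of 0.6 = 0 (operand ≠ 0)
(r -> q): 0.85 > 0.7, so result = 0.7
(s \/ (r -> q)) = max(0.47, 0.7) = 0.7
(~p \/ (s \/ (r -> q))) = max(0, 0.7) = 0.7
(r /\ s) = min(0.85, 0.47) = 0.47
((~p \/ (s \/ (r -> q))) \/ (r /\ s)) = max(0.7, 0.47) = 0.7
((q \/ r) \/ ((~p \/ (s \/ (r -> q))) \/ (r /\ s))) = max(0.85, 0.7) = 0.85
~p: Gödel ¬ of 0.6 = 0 (operand ≠ 0)
~p: Gödel ¬ of 0.6 = 0 (operand ≠ 0)
(r /\ p) = min(0.85, 0.6) = 0.6
(~p /\ (r /\ p)) = min(0, 0.6) = 0
(~p \/ (~p /\ (r /\ p))) = max(0, 0) = 0
~(~p \/ (~p /\ (r /\ p))): Gödel ¬ of 0 = 1 (operand is 0)
~~(~p \/ (~p /\ (r /\ p))): Gödel ¬ of 1 = 0 (operand ≠ 0)
~q: Gödel ¬ of 0.7 = 0 (operand ≠ 0)
(q -> ~q): 0.7 > 0, so result = 0
((q -> ~q) /\ s) = min(0, 0.47) = 0
(~~(~p \/ (~p /\ (r /\ p))) \/ ((q -> ~q) /\ s)) = max(0, 0) = 0
(((q \/ r) \/ ((~p \/ (s \/ (r -> q))) \/ (r /\ s))) \/ (~~(~p \/ (~p /\ (r /\ p))) \/ ((q -> ~q) /\ s))) = max(0.85, 0) = 0.85

0.85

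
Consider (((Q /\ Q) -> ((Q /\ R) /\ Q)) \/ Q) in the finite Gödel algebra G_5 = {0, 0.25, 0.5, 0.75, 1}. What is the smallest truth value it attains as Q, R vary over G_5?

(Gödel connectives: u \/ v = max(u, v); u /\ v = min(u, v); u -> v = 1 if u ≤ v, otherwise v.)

0.25

The minimum is attained at Q = 0.25, R = 0:
  (Q /\ Q) = min(0.25, 0.25) = 0.25
  (Q /\ R) = min(0.25, 0) = 0
  ((Q /\ R) /\ Q) = min(0, 0.25) = 0
  ((Q /\ Q) -> ((Q /\ R) /\ Q)): 0.25 > 0, so result = 0
  (((Q /\ Q) -> ((Q /\ R) /\ Q)) \/ Q) = max(0, 0.25) = 0.25
Checking all 25 assignments confirms none give a value below 0.25.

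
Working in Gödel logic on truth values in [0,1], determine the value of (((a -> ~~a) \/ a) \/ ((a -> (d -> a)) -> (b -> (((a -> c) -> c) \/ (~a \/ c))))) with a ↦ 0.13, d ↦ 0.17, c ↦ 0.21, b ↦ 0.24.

1.00

~a: Gödel ¬ of 0.13 = 0 (operand ≠ 0)
~~a: Gödel ¬ of 0 = 1 (operand is 0)
(a -> ~~a): 0.13 ≤ 1, so result = 1
((a -> ~~a) \/ a) = max(1, 0.13) = 1
(d -> a): 0.17 > 0.13, so result = 0.13
(a -> (d -> a)): 0.13 ≤ 0.13, so result = 1
(a -> c): 0.13 ≤ 0.21, so result = 1
((a -> c) -> c): 1 > 0.21, so result = 0.21
~a: Gödel ¬ of 0.13 = 0 (operand ≠ 0)
(~a \/ c) = max(0, 0.21) = 0.21
(((a -> c) -> c) \/ (~a \/ c)) = max(0.21, 0.21) = 0.21
(b -> (((a -> c) -> c) \/ (~a \/ c))): 0.24 > 0.21, so result = 0.21
((a -> (d -> a)) -> (b -> (((a -> c) -> c) \/ (~a \/ c)))): 1 > 0.21, so result = 0.21
(((a -> ~~a) \/ a) \/ ((a -> (d -> a)) -> (b -> (((a -> c) -> c) \/ (~a \/ c))))) = max(1, 0.21) = 1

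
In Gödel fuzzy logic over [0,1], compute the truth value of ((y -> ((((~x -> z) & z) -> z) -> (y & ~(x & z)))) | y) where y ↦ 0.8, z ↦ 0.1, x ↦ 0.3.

~x: Gödel ¬ of 0.3 = 0 (operand ≠ 0)
(~x -> z): 0 ≤ 0.1, so result = 1
((~x -> z) & z) = min(1, 0.1) = 0.1
(((~x -> z) & z) -> z): 0.1 ≤ 0.1, so result = 1
(x & z) = min(0.3, 0.1) = 0.1
~(x & z): Gödel ¬ of 0.1 = 0 (operand ≠ 0)
(y & ~(x & z)) = min(0.8, 0) = 0
((((~x -> z) & z) -> z) -> (y & ~(x & z))): 1 > 0, so result = 0
(y -> ((((~x -> z) & z) -> z) -> (y & ~(x & z)))): 0.8 > 0, so result = 0
((y -> ((((~x -> z) & z) -> z) -> (y & ~(x & z)))) | y) = max(0, 0.8) = 0.8

0.80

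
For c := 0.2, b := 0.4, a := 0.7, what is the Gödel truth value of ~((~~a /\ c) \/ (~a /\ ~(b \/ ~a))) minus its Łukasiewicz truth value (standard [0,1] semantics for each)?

Gödel evaluation:
  ~a: Gödel ¬ of 0.7 = 0 (operand ≠ 0)
  ~~a: Gödel ¬ of 0 = 1 (operand is 0)
  (~~a /\ c) = min(1, 0.2) = 0.2
  ~a: Gödel ¬ of 0.7 = 0 (operand ≠ 0)
  ~a: Gödel ¬ of 0.7 = 0 (operand ≠ 0)
  (b \/ ~a) = max(0.4, 0) = 0.4
  ~(b \/ ~a): Gödel ¬ of 0.4 = 0 (operand ≠ 0)
  (~a /\ ~(b \/ ~a)) = min(0, 0) = 0
  ((~~a /\ c) \/ (~a /\ ~(b \/ ~a))) = max(0.2, 0) = 0.2
  ~((~~a /\ c) \/ (~a /\ ~(b \/ ~a))): Gödel ¬ of 0.2 = 0 (operand ≠ 0)
  Gödel value = 0
Łukasiewicz evaluation:
  ~a: Łukasiewicz ¬ gives 1 − 0.7 = 0.3
  ~~a: Łukasiewicz ¬ gives 1 − 0.3 = 0.7
  (~~a /\ c) = min(0.7, 0.2) = 0.2
  ~a: Łukasiewicz ¬ gives 1 − 0.7 = 0.3
  ~a: Łukasiewicz ¬ gives 1 − 0.7 = 0.3
  (b \/ ~a) = max(0.4, 0.3) = 0.4
  ~(b \/ ~a): Łukasiewicz ¬ gives 1 − 0.4 = 0.6
  (~a /\ ~(b \/ ~a)) = min(0.3, 0.6) = 0.3
  ((~~a /\ c) \/ (~a /\ ~(b \/ ~a))) = max(0.2, 0.3) = 0.3
  ~((~~a /\ c) \/ (~a /\ ~(b \/ ~a))): Łukasiewicz ¬ gives 1 − 0.3 = 0.7
  Łukasiewicz value = 0.7
Difference: 0 − 0.7 = -0.70

-0.70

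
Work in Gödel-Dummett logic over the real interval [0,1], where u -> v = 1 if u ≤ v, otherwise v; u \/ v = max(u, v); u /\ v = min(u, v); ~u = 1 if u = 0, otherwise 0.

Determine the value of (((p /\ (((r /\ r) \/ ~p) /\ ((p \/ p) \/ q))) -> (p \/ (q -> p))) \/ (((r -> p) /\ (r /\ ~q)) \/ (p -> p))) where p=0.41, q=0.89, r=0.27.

1.00

(r /\ r) = min(0.27, 0.27) = 0.27
~p: Gödel ¬ of 0.41 = 0 (operand ≠ 0)
((r /\ r) \/ ~p) = max(0.27, 0) = 0.27
(p \/ p) = max(0.41, 0.41) = 0.41
((p \/ p) \/ q) = max(0.41, 0.89) = 0.89
(((r /\ r) \/ ~p) /\ ((p \/ p) \/ q)) = min(0.27, 0.89) = 0.27
(p /\ (((r /\ r) \/ ~p) /\ ((p \/ p) \/ q))) = min(0.41, 0.27) = 0.27
(q -> p): 0.89 > 0.41, so result = 0.41
(p \/ (q -> p)) = max(0.41, 0.41) = 0.41
((p /\ (((r /\ r) \/ ~p) /\ ((p \/ p) \/ q))) -> (p \/ (q -> p))): 0.27 ≤ 0.41, so result = 1
(r -> p): 0.27 ≤ 0.41, so result = 1
~q: Gödel ¬ of 0.89 = 0 (operand ≠ 0)
(r /\ ~q) = min(0.27, 0) = 0
((r -> p) /\ (r /\ ~q)) = min(1, 0) = 0
(p -> p): 0.41 ≤ 0.41, so result = 1
(((r -> p) /\ (r /\ ~q)) \/ (p -> p)) = max(0, 1) = 1
(((p /\ (((r /\ r) \/ ~p) /\ ((p \/ p) \/ q))) -> (p \/ (q -> p))) \/ (((r -> p) /\ (r /\ ~q)) \/ (p -> p))) = max(1, 1) = 1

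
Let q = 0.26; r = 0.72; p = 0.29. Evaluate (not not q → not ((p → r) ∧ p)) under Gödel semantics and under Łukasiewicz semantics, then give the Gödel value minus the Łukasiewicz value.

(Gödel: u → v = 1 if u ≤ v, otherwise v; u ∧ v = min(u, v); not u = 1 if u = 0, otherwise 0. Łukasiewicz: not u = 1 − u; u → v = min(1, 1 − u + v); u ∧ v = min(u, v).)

-1.00

Gödel evaluation:
  not q: Gödel ¬ of 0.26 = 0 (operand ≠ 0)
  not not q: Gödel ¬ of 0 = 1 (operand is 0)
  (p → r): 0.29 ≤ 0.72, so result = 1
  ((p → r) ∧ p) = min(1, 0.29) = 0.29
  not ((p → r) ∧ p): Gödel ¬ of 0.29 = 0 (operand ≠ 0)
  (not not q → not ((p → r) ∧ p)): 1 > 0, so result = 0
  Gödel value = 0
Łukasiewicz evaluation:
  not q: Łukasiewicz ¬ gives 1 − 0.26 = 0.74
  not not q: Łukasiewicz ¬ gives 1 − 0.74 = 0.26
  (p → r): min(1, 1 − 0.29 + 0.72) = 1
  ((p → r) ∧ p) = min(1, 0.29) = 0.29
  not ((p → r) ∧ p): Łukasiewicz ¬ gives 1 − 0.29 = 0.71
  (not not q → not ((p → r) ∧ p)): min(1, 1 − 0.26 + 0.71) = 1
  Łukasiewicz value = 1
Difference: 0 − 1 = -1.00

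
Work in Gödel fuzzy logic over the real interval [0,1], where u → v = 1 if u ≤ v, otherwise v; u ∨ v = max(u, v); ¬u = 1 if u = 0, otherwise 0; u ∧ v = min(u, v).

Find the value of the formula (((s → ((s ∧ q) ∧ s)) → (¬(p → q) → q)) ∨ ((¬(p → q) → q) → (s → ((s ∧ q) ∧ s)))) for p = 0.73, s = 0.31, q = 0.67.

(s ∧ q) = min(0.31, 0.67) = 0.31
((s ∧ q) ∧ s) = min(0.31, 0.31) = 0.31
(s → ((s ∧ q) ∧ s)): 0.31 ≤ 0.31, so result = 1
(p → q): 0.73 > 0.67, so result = 0.67
¬(p → q): Gödel ¬ of 0.67 = 0 (operand ≠ 0)
(¬(p → q) → q): 0 ≤ 0.67, so result = 1
((s → ((s ∧ q) ∧ s)) → (¬(p → q) → q)): 1 ≤ 1, so result = 1
(p → q): 0.73 > 0.67, so result = 0.67
¬(p → q): Gödel ¬ of 0.67 = 0 (operand ≠ 0)
(¬(p → q) → q): 0 ≤ 0.67, so result = 1
(s ∧ q) = min(0.31, 0.67) = 0.31
((s ∧ q) ∧ s) = min(0.31, 0.31) = 0.31
(s → ((s ∧ q) ∧ s)): 0.31 ≤ 0.31, so result = 1
((¬(p → q) → q) → (s → ((s ∧ q) ∧ s))): 1 ≤ 1, so result = 1
(((s → ((s ∧ q) ∧ s)) → (¬(p → q) → q)) ∨ ((¬(p → q) → q) → (s → ((s ∧ q) ∧ s)))) = max(1, 1) = 1

1.00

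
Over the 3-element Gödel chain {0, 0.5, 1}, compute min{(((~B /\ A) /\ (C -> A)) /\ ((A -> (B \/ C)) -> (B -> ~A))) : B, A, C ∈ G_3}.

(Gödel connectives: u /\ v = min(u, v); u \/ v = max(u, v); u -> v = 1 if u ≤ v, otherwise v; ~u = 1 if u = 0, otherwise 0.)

0.00

The minimum is attained at B = 0, A = 0, C = 0:
  ~B: Gödel ¬ of 0 = 1 (operand is 0)
  (~B /\ A) = min(1, 0) = 0
  (C -> A): 0 ≤ 0, so result = 1
  ((~B /\ A) /\ (C -> A)) = min(0, 1) = 0
  (B \/ C) = max(0, 0) = 0
  (A -> (B \/ C)): 0 ≤ 0, so result = 1
  ~A: Gödel ¬ of 0 = 1 (operand is 0)
  (B -> ~A): 0 ≤ 1, so result = 1
  ((A -> (B \/ C)) -> (B -> ~A)): 1 ≤ 1, so result = 1
  (((~B /\ A) /\ (C -> A)) /\ ((A -> (B \/ C)) -> (B -> ~A))) = min(0, 1) = 0
Checking all 27 assignments confirms none give a value below 0.00.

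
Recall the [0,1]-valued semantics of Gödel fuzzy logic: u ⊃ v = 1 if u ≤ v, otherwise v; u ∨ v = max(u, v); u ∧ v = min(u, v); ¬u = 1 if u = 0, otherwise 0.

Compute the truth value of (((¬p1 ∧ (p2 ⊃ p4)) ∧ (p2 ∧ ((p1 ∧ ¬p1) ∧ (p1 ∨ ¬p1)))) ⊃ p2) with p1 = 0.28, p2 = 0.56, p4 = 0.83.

¬p1: Gödel ¬ of 0.28 = 0 (operand ≠ 0)
(p2 ⊃ p4): 0.56 ≤ 0.83, so result = 1
(¬p1 ∧ (p2 ⊃ p4)) = min(0, 1) = 0
¬p1: Gödel ¬ of 0.28 = 0 (operand ≠ 0)
(p1 ∧ ¬p1) = min(0.28, 0) = 0
¬p1: Gödel ¬ of 0.28 = 0 (operand ≠ 0)
(p1 ∨ ¬p1) = max(0.28, 0) = 0.28
((p1 ∧ ¬p1) ∧ (p1 ∨ ¬p1)) = min(0, 0.28) = 0
(p2 ∧ ((p1 ∧ ¬p1) ∧ (p1 ∨ ¬p1))) = min(0.56, 0) = 0
((¬p1 ∧ (p2 ⊃ p4)) ∧ (p2 ∧ ((p1 ∧ ¬p1) ∧ (p1 ∨ ¬p1)))) = min(0, 0) = 0
(((¬p1 ∧ (p2 ⊃ p4)) ∧ (p2 ∧ ((p1 ∧ ¬p1) ∧ (p1 ∨ ¬p1)))) ⊃ p2): 0 ≤ 0.56, so result = 1

1.00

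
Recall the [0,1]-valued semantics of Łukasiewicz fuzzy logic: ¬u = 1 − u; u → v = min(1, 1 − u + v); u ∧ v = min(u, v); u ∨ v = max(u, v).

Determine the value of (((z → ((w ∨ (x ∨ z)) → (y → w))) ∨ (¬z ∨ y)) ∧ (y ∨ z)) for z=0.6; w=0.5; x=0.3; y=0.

(x ∨ z) = max(0.3, 0.6) = 0.6
(w ∨ (x ∨ z)) = max(0.5, 0.6) = 0.6
(y → w): min(1, 1 − 0 + 0.5) = 1
((w ∨ (x ∨ z)) → (y → w)): min(1, 1 − 0.6 + 1) = 1
(z → ((w ∨ (x ∨ z)) → (y → w))): min(1, 1 − 0.6 + 1) = 1
¬z: Łukasiewicz ¬ gives 1 − 0.6 = 0.4
(¬z ∨ y) = max(0.4, 0) = 0.4
((z → ((w ∨ (x ∨ z)) → (y → w))) ∨ (¬z ∨ y)) = max(1, 0.4) = 1
(y ∨ z) = max(0, 0.6) = 0.6
(((z → ((w ∨ (x ∨ z)) → (y → w))) ∨ (¬z ∨ y)) ∧ (y ∨ z)) = min(1, 0.6) = 0.6

0.60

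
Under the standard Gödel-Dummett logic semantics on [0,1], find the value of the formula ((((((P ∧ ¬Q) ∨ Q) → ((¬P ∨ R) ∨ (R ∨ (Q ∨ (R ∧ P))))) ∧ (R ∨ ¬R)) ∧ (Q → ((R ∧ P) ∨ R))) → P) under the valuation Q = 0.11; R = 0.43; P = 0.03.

0.03

¬Q: Gödel ¬ of 0.11 = 0 (operand ≠ 0)
(P ∧ ¬Q) = min(0.03, 0) = 0
((P ∧ ¬Q) ∨ Q) = max(0, 0.11) = 0.11
¬P: Gödel ¬ of 0.03 = 0 (operand ≠ 0)
(¬P ∨ R) = max(0, 0.43) = 0.43
(R ∧ P) = min(0.43, 0.03) = 0.03
(Q ∨ (R ∧ P)) = max(0.11, 0.03) = 0.11
(R ∨ (Q ∨ (R ∧ P))) = max(0.43, 0.11) = 0.43
((¬P ∨ R) ∨ (R ∨ (Q ∨ (R ∧ P)))) = max(0.43, 0.43) = 0.43
(((P ∧ ¬Q) ∨ Q) → ((¬P ∨ R) ∨ (R ∨ (Q ∨ (R ∧ P))))): 0.11 ≤ 0.43, so result = 1
¬R: Gödel ¬ of 0.43 = 0 (operand ≠ 0)
(R ∨ ¬R) = max(0.43, 0) = 0.43
((((P ∧ ¬Q) ∨ Q) → ((¬P ∨ R) ∨ (R ∨ (Q ∨ (R ∧ P))))) ∧ (R ∨ ¬R)) = min(1, 0.43) = 0.43
(R ∧ P) = min(0.43, 0.03) = 0.03
((R ∧ P) ∨ R) = max(0.03, 0.43) = 0.43
(Q → ((R ∧ P) ∨ R)): 0.11 ≤ 0.43, so result = 1
(((((P ∧ ¬Q) ∨ Q) → ((¬P ∨ R) ∨ (R ∨ (Q ∨ (R ∧ P))))) ∧ (R ∨ ¬R)) ∧ (Q → ((R ∧ P) ∨ R))) = min(0.43, 1) = 0.43
((((((P ∧ ¬Q) ∨ Q) → ((¬P ∨ R) ∨ (R ∨ (Q ∨ (R ∧ P))))) ∧ (R ∨ ¬R)) ∧ (Q → ((R ∧ P) ∨ R))) → P): 0.43 > 0.03, so result = 0.03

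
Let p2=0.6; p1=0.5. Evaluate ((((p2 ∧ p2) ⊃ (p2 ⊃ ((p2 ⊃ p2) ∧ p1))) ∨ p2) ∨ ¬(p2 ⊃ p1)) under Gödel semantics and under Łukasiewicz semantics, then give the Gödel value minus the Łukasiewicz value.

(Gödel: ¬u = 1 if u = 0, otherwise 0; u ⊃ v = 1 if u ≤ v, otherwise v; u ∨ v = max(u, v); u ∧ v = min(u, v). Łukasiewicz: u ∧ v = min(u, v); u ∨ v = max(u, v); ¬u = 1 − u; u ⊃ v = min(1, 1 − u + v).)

Gödel evaluation:
  (p2 ∧ p2) = min(0.6, 0.6) = 0.6
  (p2 ⊃ p2): 0.6 ≤ 0.6, so result = 1
  ((p2 ⊃ p2) ∧ p1) = min(1, 0.5) = 0.5
  (p2 ⊃ ((p2 ⊃ p2) ∧ p1)): 0.6 > 0.5, so result = 0.5
  ((p2 ∧ p2) ⊃ (p2 ⊃ ((p2 ⊃ p2) ∧ p1))): 0.6 > 0.5, so result = 0.5
  (((p2 ∧ p2) ⊃ (p2 ⊃ ((p2 ⊃ p2) ∧ p1))) ∨ p2) = max(0.5, 0.6) = 0.6
  (p2 ⊃ p1): 0.6 > 0.5, so result = 0.5
  ¬(p2 ⊃ p1): Gödel ¬ of 0.5 = 0 (operand ≠ 0)
  ((((p2 ∧ p2) ⊃ (p2 ⊃ ((p2 ⊃ p2) ∧ p1))) ∨ p2) ∨ ¬(p2 ⊃ p1)) = max(0.6, 0) = 0.6
  Gödel value = 0.6
Łukasiewicz evaluation:
  (p2 ∧ p2) = min(0.6, 0.6) = 0.6
  (p2 ⊃ p2): min(1, 1 − 0.6 + 0.6) = 1
  ((p2 ⊃ p2) ∧ p1) = min(1, 0.5) = 0.5
  (p2 ⊃ ((p2 ⊃ p2) ∧ p1)): min(1, 1 − 0.6 + 0.5) = 0.9
  ((p2 ∧ p2) ⊃ (p2 ⊃ ((p2 ⊃ p2) ∧ p1))): min(1, 1 − 0.6 + 0.9) = 1
  (((p2 ∧ p2) ⊃ (p2 ⊃ ((p2 ⊃ p2) ∧ p1))) ∨ p2) = max(1, 0.6) = 1
  (p2 ⊃ p1): min(1, 1 − 0.6 + 0.5) = 0.9
  ¬(p2 ⊃ p1): Łukasiewicz ¬ gives 1 − 0.9 = 0.1
  ((((p2 ∧ p2) ⊃ (p2 ⊃ ((p2 ⊃ p2) ∧ p1))) ∨ p2) ∨ ¬(p2 ⊃ p1)) = max(1, 0.1) = 1
  Łukasiewicz value = 1
Difference: 0.6 − 1 = -0.40

-0.40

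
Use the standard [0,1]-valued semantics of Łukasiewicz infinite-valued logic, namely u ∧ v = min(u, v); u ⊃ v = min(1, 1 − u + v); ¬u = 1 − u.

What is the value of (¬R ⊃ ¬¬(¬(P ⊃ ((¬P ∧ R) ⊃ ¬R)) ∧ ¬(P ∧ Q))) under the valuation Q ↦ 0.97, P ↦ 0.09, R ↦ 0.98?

0.98

¬R: Łukasiewicz ¬ gives 1 − 0.98 = 0.02
¬P: Łukasiewicz ¬ gives 1 − 0.09 = 0.91
(¬P ∧ R) = min(0.91, 0.98) = 0.91
¬R: Łukasiewicz ¬ gives 1 − 0.98 = 0.02
((¬P ∧ R) ⊃ ¬R): min(1, 1 − 0.91 + 0.02) = 0.11
(P ⊃ ((¬P ∧ R) ⊃ ¬R)): min(1, 1 − 0.09 + 0.11) = 1
¬(P ⊃ ((¬P ∧ R) ⊃ ¬R)): Łukasiewicz ¬ gives 1 − 1 = 0
(P ∧ Q) = min(0.09, 0.97) = 0.09
¬(P ∧ Q): Łukasiewicz ¬ gives 1 − 0.09 = 0.91
(¬(P ⊃ ((¬P ∧ R) ⊃ ¬R)) ∧ ¬(P ∧ Q)) = min(0, 0.91) = 0
¬(¬(P ⊃ ((¬P ∧ R) ⊃ ¬R)) ∧ ¬(P ∧ Q)): Łukasiewicz ¬ gives 1 − 0 = 1
¬¬(¬(P ⊃ ((¬P ∧ R) ⊃ ¬R)) ∧ ¬(P ∧ Q)): Łukasiewicz ¬ gives 1 − 1 = 0
(¬R ⊃ ¬¬(¬(P ⊃ ((¬P ∧ R) ⊃ ¬R)) ∧ ¬(P ∧ Q))): min(1, 1 − 0.02 + 0) = 0.98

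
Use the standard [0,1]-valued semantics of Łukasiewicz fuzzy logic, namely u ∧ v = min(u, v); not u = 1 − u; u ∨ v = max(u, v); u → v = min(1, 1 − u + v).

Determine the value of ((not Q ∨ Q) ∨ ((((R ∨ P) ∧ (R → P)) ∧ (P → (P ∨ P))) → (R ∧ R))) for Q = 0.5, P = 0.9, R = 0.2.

not Q: Łukasiewicz ¬ gives 1 − 0.5 = 0.5
(not Q ∨ Q) = max(0.5, 0.5) = 0.5
(R ∨ P) = max(0.2, 0.9) = 0.9
(R → P): min(1, 1 − 0.2 + 0.9) = 1
((R ∨ P) ∧ (R → P)) = min(0.9, 1) = 0.9
(P ∨ P) = max(0.9, 0.9) = 0.9
(P → (P ∨ P)): min(1, 1 − 0.9 + 0.9) = 1
(((R ∨ P) ∧ (R → P)) ∧ (P → (P ∨ P))) = min(0.9, 1) = 0.9
(R ∧ R) = min(0.2, 0.2) = 0.2
((((R ∨ P) ∧ (R → P)) ∧ (P → (P ∨ P))) → (R ∧ R)): min(1, 1 − 0.9 + 0.2) = 0.3
((not Q ∨ Q) ∨ ((((R ∨ P) ∧ (R → P)) ∧ (P → (P ∨ P))) → (R ∧ R))) = max(0.5, 0.3) = 0.5

0.50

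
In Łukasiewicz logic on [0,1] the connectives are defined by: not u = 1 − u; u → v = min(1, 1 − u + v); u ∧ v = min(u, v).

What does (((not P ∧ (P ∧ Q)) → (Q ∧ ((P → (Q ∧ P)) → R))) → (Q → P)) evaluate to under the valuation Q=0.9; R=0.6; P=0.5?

0.60

not P: Łukasiewicz ¬ gives 1 − 0.5 = 0.5
(P ∧ Q) = min(0.5, 0.9) = 0.5
(not P ∧ (P ∧ Q)) = min(0.5, 0.5) = 0.5
(Q ∧ P) = min(0.9, 0.5) = 0.5
(P → (Q ∧ P)): min(1, 1 − 0.5 + 0.5) = 1
((P → (Q ∧ P)) → R): min(1, 1 − 1 + 0.6) = 0.6
(Q ∧ ((P → (Q ∧ P)) → R)) = min(0.9, 0.6) = 0.6
((not P ∧ (P ∧ Q)) → (Q ∧ ((P → (Q ∧ P)) → R))): min(1, 1 − 0.5 + 0.6) = 1
(Q → P): min(1, 1 − 0.9 + 0.5) = 0.6
(((not P ∧ (P ∧ Q)) → (Q ∧ ((P → (Q ∧ P)) → R))) → (Q → P)): min(1, 1 − 1 + 0.6) = 0.6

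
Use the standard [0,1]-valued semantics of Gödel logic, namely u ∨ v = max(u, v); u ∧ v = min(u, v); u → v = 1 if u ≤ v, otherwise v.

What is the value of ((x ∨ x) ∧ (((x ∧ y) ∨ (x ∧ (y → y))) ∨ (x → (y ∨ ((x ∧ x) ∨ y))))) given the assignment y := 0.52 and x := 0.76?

(x ∨ x) = max(0.76, 0.76) = 0.76
(x ∧ y) = min(0.76, 0.52) = 0.52
(y → y): 0.52 ≤ 0.52, so result = 1
(x ∧ (y → y)) = min(0.76, 1) = 0.76
((x ∧ y) ∨ (x ∧ (y → y))) = max(0.52, 0.76) = 0.76
(x ∧ x) = min(0.76, 0.76) = 0.76
((x ∧ x) ∨ y) = max(0.76, 0.52) = 0.76
(y ∨ ((x ∧ x) ∨ y)) = max(0.52, 0.76) = 0.76
(x → (y ∨ ((x ∧ x) ∨ y))): 0.76 ≤ 0.76, so result = 1
(((x ∧ y) ∨ (x ∧ (y → y))) ∨ (x → (y ∨ ((x ∧ x) ∨ y)))) = max(0.76, 1) = 1
((x ∨ x) ∧ (((x ∧ y) ∨ (x ∧ (y → y))) ∨ (x → (y ∨ ((x ∧ x) ∨ y))))) = min(0.76, 1) = 0.76

0.76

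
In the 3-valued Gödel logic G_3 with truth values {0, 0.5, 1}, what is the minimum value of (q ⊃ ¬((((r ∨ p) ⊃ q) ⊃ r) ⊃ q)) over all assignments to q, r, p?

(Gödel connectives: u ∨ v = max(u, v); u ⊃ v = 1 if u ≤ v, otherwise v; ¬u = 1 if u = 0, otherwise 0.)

The minimum is attained at q = 0.5, r = 0, p = 0:
  (r ∨ p) = max(0, 0) = 0
  ((r ∨ p) ⊃ q): 0 ≤ 0.5, so result = 1
  (((r ∨ p) ⊃ q) ⊃ r): 1 > 0, so result = 0
  ((((r ∨ p) ⊃ q) ⊃ r) ⊃ q): 0 ≤ 0.5, so result = 1
  ¬((((r ∨ p) ⊃ q) ⊃ r) ⊃ q): Gödel ¬ of 1 = 0 (operand ≠ 0)
  (q ⊃ ¬((((r ∨ p) ⊃ q) ⊃ r) ⊃ q)): 0.5 > 0, so result = 0
Checking all 27 assignments confirms none give a value below 0.00.

0.00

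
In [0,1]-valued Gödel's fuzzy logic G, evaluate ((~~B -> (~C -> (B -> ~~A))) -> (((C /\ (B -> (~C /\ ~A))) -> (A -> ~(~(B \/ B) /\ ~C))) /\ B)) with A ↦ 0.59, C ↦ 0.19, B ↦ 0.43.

~B: Gödel ¬ of 0.43 = 0 (operand ≠ 0)
~~B: Gödel ¬ of 0 = 1 (operand is 0)
~C: Gödel ¬ of 0.19 = 0 (operand ≠ 0)
~A: Gödel ¬ of 0.59 = 0 (operand ≠ 0)
~~A: Gödel ¬ of 0 = 1 (operand is 0)
(B -> ~~A): 0.43 ≤ 1, so result = 1
(~C -> (B -> ~~A)): 0 ≤ 1, so result = 1
(~~B -> (~C -> (B -> ~~A))): 1 ≤ 1, so result = 1
~C: Gödel ¬ of 0.19 = 0 (operand ≠ 0)
~A: Gödel ¬ of 0.59 = 0 (operand ≠ 0)
(~C /\ ~A) = min(0, 0) = 0
(B -> (~C /\ ~A)): 0.43 > 0, so result = 0
(C /\ (B -> (~C /\ ~A))) = min(0.19, 0) = 0
(B \/ B) = max(0.43, 0.43) = 0.43
~(B \/ B): Gödel ¬ of 0.43 = 0 (operand ≠ 0)
~C: Gödel ¬ of 0.19 = 0 (operand ≠ 0)
(~(B \/ B) /\ ~C) = min(0, 0) = 0
~(~(B \/ B) /\ ~C): Gödel ¬ of 0 = 1 (operand is 0)
(A -> ~(~(B \/ B) /\ ~C)): 0.59 ≤ 1, so result = 1
((C /\ (B -> (~C /\ ~A))) -> (A -> ~(~(B \/ B) /\ ~C))): 0 ≤ 1, so result = 1
(((C /\ (B -> (~C /\ ~A))) -> (A -> ~(~(B \/ B) /\ ~C))) /\ B) = min(1, 0.43) = 0.43
((~~B -> (~C -> (B -> ~~A))) -> (((C /\ (B -> (~C /\ ~A))) -> (A -> ~(~(B \/ B) /\ ~C))) /\ B)): 1 > 0.43, so result = 0.43

0.43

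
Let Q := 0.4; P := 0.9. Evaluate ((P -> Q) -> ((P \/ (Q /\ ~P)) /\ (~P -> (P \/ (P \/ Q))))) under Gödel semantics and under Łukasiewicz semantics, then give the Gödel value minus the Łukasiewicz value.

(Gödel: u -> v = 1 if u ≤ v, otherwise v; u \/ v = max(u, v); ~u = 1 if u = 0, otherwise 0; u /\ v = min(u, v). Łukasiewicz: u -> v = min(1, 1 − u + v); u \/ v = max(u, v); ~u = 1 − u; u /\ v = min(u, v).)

Gödel evaluation:
  (P -> Q): 0.9 > 0.4, so result = 0.4
  ~P: Gödel ¬ of 0.9 = 0 (operand ≠ 0)
  (Q /\ ~P) = min(0.4, 0) = 0
  (P \/ (Q /\ ~P)) = max(0.9, 0) = 0.9
  ~P: Gödel ¬ of 0.9 = 0 (operand ≠ 0)
  (P \/ Q) = max(0.9, 0.4) = 0.9
  (P \/ (P \/ Q)) = max(0.9, 0.9) = 0.9
  (~P -> (P \/ (P \/ Q))): 0 ≤ 0.9, so result = 1
  ((P \/ (Q /\ ~P)) /\ (~P -> (P \/ (P \/ Q)))) = min(0.9, 1) = 0.9
  ((P -> Q) -> ((P \/ (Q /\ ~P)) /\ (~P -> (P \/ (P \/ Q))))): 0.4 ≤ 0.9, so result = 1
  Gödel value = 1
Łukasiewicz evaluation:
  (P -> Q): min(1, 1 − 0.9 + 0.4) = 0.5
  ~P: Łukasiewicz ¬ gives 1 − 0.9 = 0.1
  (Q /\ ~P) = min(0.4, 0.1) = 0.1
  (P \/ (Q /\ ~P)) = max(0.9, 0.1) = 0.9
  ~P: Łukasiewicz ¬ gives 1 − 0.9 = 0.1
  (P \/ Q) = max(0.9, 0.4) = 0.9
  (P \/ (P \/ Q)) = max(0.9, 0.9) = 0.9
  (~P -> (P \/ (P \/ Q))): min(1, 1 − 0.1 + 0.9) = 1
  ((P \/ (Q /\ ~P)) /\ (~P -> (P \/ (P \/ Q)))) = min(0.9, 1) = 0.9
  ((P -> Q) -> ((P \/ (Q /\ ~P)) /\ (~P -> (P \/ (P \/ Q))))): min(1, 1 − 0.5 + 0.9) = 1
  Łukasiewicz value = 1
Difference: 1 − 1 = 0.00

0.00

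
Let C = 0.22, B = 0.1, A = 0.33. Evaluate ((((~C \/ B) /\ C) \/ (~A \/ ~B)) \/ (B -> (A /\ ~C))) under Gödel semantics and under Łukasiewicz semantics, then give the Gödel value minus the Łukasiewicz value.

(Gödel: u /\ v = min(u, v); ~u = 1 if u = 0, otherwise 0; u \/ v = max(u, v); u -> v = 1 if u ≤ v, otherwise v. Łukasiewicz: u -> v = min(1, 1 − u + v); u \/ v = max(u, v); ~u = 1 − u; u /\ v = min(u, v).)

Gödel evaluation:
  ~C: Gödel ¬ of 0.22 = 0 (operand ≠ 0)
  (~C \/ B) = max(0, 0.1) = 0.1
  ((~C \/ B) /\ C) = min(0.1, 0.22) = 0.1
  ~A: Gödel ¬ of 0.33 = 0 (operand ≠ 0)
  ~B: Gödel ¬ of 0.1 = 0 (operand ≠ 0)
  (~A \/ ~B) = max(0, 0) = 0
  (((~C \/ B) /\ C) \/ (~A \/ ~B)) = max(0.1, 0) = 0.1
  ~C: Gödel ¬ of 0.22 = 0 (operand ≠ 0)
  (A /\ ~C) = min(0.33, 0) = 0
  (B -> (A /\ ~C)): 0.1 > 0, so result = 0
  ((((~C \/ B) /\ C) \/ (~A \/ ~B)) \/ (B -> (A /\ ~C))) = max(0.1, 0) = 0.1
  Gödel value = 0.1
Łukasiewicz evaluation:
  ~C: Łukasiewicz ¬ gives 1 − 0.22 = 0.78
  (~C \/ B) = max(0.78, 0.1) = 0.78
  ((~C \/ B) /\ C) = min(0.78, 0.22) = 0.22
  ~A: Łukasiewicz ¬ gives 1 − 0.33 = 0.67
  ~B: Łukasiewicz ¬ gives 1 − 0.1 = 0.9
  (~A \/ ~B) = max(0.67, 0.9) = 0.9
  (((~C \/ B) /\ C) \/ (~A \/ ~B)) = max(0.22, 0.9) = 0.9
  ~C: Łukasiewicz ¬ gives 1 − 0.22 = 0.78
  (A /\ ~C) = min(0.33, 0.78) = 0.33
  (B -> (A /\ ~C)): min(1, 1 − 0.1 + 0.33) = 1
  ((((~C \/ B) /\ C) \/ (~A \/ ~B)) \/ (B -> (A /\ ~C))) = max(0.9, 1) = 1
  Łukasiewicz value = 1
Difference: 0.1 − 1 = -0.90

-0.90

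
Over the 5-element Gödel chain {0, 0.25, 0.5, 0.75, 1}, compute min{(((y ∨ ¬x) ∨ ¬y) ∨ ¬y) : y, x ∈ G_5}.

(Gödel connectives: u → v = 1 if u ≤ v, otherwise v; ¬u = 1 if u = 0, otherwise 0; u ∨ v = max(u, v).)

The minimum is attained at y = 0.25, x = 0.25:
  ¬x: Gödel ¬ of 0.25 = 0 (operand ≠ 0)
  (y ∨ ¬x) = max(0.25, 0) = 0.25
  ¬y: Gödel ¬ of 0.25 = 0 (operand ≠ 0)
  ((y ∨ ¬x) ∨ ¬y) = max(0.25, 0) = 0.25
  ¬y: Gödel ¬ of 0.25 = 0 (operand ≠ 0)
  (((y ∨ ¬x) ∨ ¬y) ∨ ¬y) = max(0.25, 0) = 0.25
Checking all 25 assignments confirms none give a value below 0.25.

0.25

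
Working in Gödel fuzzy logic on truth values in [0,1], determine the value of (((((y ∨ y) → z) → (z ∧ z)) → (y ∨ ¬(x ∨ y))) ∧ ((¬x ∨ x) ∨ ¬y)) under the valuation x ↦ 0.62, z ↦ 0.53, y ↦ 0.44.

(y ∨ y) = max(0.44, 0.44) = 0.44
((y ∨ y) → z): 0.44 ≤ 0.53, so result = 1
(z ∧ z) = min(0.53, 0.53) = 0.53
(((y ∨ y) → z) → (z ∧ z)): 1 > 0.53, so result = 0.53
(x ∨ y) = max(0.62, 0.44) = 0.62
¬(x ∨ y): Gödel ¬ of 0.62 = 0 (operand ≠ 0)
(y ∨ ¬(x ∨ y)) = max(0.44, 0) = 0.44
((((y ∨ y) → z) → (z ∧ z)) → (y ∨ ¬(x ∨ y))): 0.53 > 0.44, so result = 0.44
¬x: Gödel ¬ of 0.62 = 0 (operand ≠ 0)
(¬x ∨ x) = max(0, 0.62) = 0.62
¬y: Gödel ¬ of 0.44 = 0 (operand ≠ 0)
((¬x ∨ x) ∨ ¬y) = max(0.62, 0) = 0.62
(((((y ∨ y) → z) → (z ∧ z)) → (y ∨ ¬(x ∨ y))) ∧ ((¬x ∨ x) ∨ ¬y)) = min(0.44, 0.62) = 0.44

0.44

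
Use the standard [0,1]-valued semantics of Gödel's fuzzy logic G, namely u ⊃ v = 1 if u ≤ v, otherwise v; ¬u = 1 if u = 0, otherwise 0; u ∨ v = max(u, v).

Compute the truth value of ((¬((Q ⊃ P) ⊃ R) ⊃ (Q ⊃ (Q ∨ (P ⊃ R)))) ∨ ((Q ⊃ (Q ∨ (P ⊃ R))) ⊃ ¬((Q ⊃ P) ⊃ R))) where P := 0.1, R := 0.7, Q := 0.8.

1.00

(Q ⊃ P): 0.8 > 0.1, so result = 0.1
((Q ⊃ P) ⊃ R): 0.1 ≤ 0.7, so result = 1
¬((Q ⊃ P) ⊃ R): Gödel ¬ of 1 = 0 (operand ≠ 0)
(P ⊃ R): 0.1 ≤ 0.7, so result = 1
(Q ∨ (P ⊃ R)) = max(0.8, 1) = 1
(Q ⊃ (Q ∨ (P ⊃ R))): 0.8 ≤ 1, so result = 1
(¬((Q ⊃ P) ⊃ R) ⊃ (Q ⊃ (Q ∨ (P ⊃ R)))): 0 ≤ 1, so result = 1
(P ⊃ R): 0.1 ≤ 0.7, so result = 1
(Q ∨ (P ⊃ R)) = max(0.8, 1) = 1
(Q ⊃ (Q ∨ (P ⊃ R))): 0.8 ≤ 1, so result = 1
(Q ⊃ P): 0.8 > 0.1, so result = 0.1
((Q ⊃ P) ⊃ R): 0.1 ≤ 0.7, so result = 1
¬((Q ⊃ P) ⊃ R): Gödel ¬ of 1 = 0 (operand ≠ 0)
((Q ⊃ (Q ∨ (P ⊃ R))) ⊃ ¬((Q ⊃ P) ⊃ R)): 1 > 0, so result = 0
((¬((Q ⊃ P) ⊃ R) ⊃ (Q ⊃ (Q ∨ (P ⊃ R)))) ∨ ((Q ⊃ (Q ∨ (P ⊃ R))) ⊃ ¬((Q ⊃ P) ⊃ R))) = max(1, 0) = 1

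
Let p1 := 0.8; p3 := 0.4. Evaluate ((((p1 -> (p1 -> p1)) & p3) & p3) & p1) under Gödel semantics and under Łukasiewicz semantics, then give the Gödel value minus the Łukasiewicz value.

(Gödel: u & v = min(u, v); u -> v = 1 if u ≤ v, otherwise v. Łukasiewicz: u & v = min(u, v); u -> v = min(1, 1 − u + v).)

Gödel evaluation:
  (p1 -> p1): 0.8 ≤ 0.8, so result = 1
  (p1 -> (p1 -> p1)): 0.8 ≤ 1, so result = 1
  ((p1 -> (p1 -> p1)) & p3) = min(1, 0.4) = 0.4
  (((p1 -> (p1 -> p1)) & p3) & p3) = min(0.4, 0.4) = 0.4
  ((((p1 -> (p1 -> p1)) & p3) & p3) & p1) = min(0.4, 0.8) = 0.4
  Gödel value = 0.4
Łukasiewicz evaluation:
  (p1 -> p1): min(1, 1 − 0.8 + 0.8) = 1
  (p1 -> (p1 -> p1)): min(1, 1 − 0.8 + 1) = 1
  ((p1 -> (p1 -> p1)) & p3) = min(1, 0.4) = 0.4
  (((p1 -> (p1 -> p1)) & p3) & p3) = min(0.4, 0.4) = 0.4
  ((((p1 -> (p1 -> p1)) & p3) & p3) & p1) = min(0.4, 0.8) = 0.4
  Łukasiewicz value = 0.4
Difference: 0.4 − 0.4 = 0.00

0.00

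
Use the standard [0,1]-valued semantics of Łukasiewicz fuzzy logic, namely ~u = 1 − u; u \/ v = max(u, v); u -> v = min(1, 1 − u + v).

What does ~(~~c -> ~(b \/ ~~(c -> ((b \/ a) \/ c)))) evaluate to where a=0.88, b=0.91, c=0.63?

~c: Łukasiewicz ¬ gives 1 − 0.63 = 0.37
~~c: Łukasiewicz ¬ gives 1 − 0.37 = 0.63
(b \/ a) = max(0.91, 0.88) = 0.91
((b \/ a) \/ c) = max(0.91, 0.63) = 0.91
(c -> ((b \/ a) \/ c)): min(1, 1 − 0.63 + 0.91) = 1
~(c -> ((b \/ a) \/ c)): Łukasiewicz ¬ gives 1 − 1 = 0
~~(c -> ((b \/ a) \/ c)): Łukasiewicz ¬ gives 1 − 0 = 1
(b \/ ~~(c -> ((b \/ a) \/ c))) = max(0.91, 1) = 1
~(b \/ ~~(c -> ((b \/ a) \/ c))): Łukasiewicz ¬ gives 1 − 1 = 0
(~~c -> ~(b \/ ~~(c -> ((b \/ a) \/ c)))): min(1, 1 − 0.63 + 0) = 0.37
~(~~c -> ~(b \/ ~~(c -> ((b \/ a) \/ c)))): Łukasiewicz ¬ gives 1 − 0.37 = 0.63

0.63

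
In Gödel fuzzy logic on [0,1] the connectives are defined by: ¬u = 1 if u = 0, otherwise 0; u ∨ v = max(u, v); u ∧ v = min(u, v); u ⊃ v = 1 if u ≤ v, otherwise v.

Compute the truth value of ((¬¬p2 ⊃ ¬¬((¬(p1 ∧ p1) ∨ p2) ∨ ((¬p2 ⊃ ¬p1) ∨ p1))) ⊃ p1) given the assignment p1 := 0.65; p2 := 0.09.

0.65

¬p2: Gödel ¬ of 0.09 = 0 (operand ≠ 0)
¬¬p2: Gödel ¬ of 0 = 1 (operand is 0)
(p1 ∧ p1) = min(0.65, 0.65) = 0.65
¬(p1 ∧ p1): Gödel ¬ of 0.65 = 0 (operand ≠ 0)
(¬(p1 ∧ p1) ∨ p2) = max(0, 0.09) = 0.09
¬p2: Gödel ¬ of 0.09 = 0 (operand ≠ 0)
¬p1: Gödel ¬ of 0.65 = 0 (operand ≠ 0)
(¬p2 ⊃ ¬p1): 0 ≤ 0, so result = 1
((¬p2 ⊃ ¬p1) ∨ p1) = max(1, 0.65) = 1
((¬(p1 ∧ p1) ∨ p2) ∨ ((¬p2 ⊃ ¬p1) ∨ p1)) = max(0.09, 1) = 1
¬((¬(p1 ∧ p1) ∨ p2) ∨ ((¬p2 ⊃ ¬p1) ∨ p1)): Gödel ¬ of 1 = 0 (operand ≠ 0)
¬¬((¬(p1 ∧ p1) ∨ p2) ∨ ((¬p2 ⊃ ¬p1) ∨ p1)): Gödel ¬ of 0 = 1 (operand is 0)
(¬¬p2 ⊃ ¬¬((¬(p1 ∧ p1) ∨ p2) ∨ ((¬p2 ⊃ ¬p1) ∨ p1))): 1 ≤ 1, so result = 1
((¬¬p2 ⊃ ¬¬((¬(p1 ∧ p1) ∨ p2) ∨ ((¬p2 ⊃ ¬p1) ∨ p1))) ⊃ p1): 1 > 0.65, so result = 0.65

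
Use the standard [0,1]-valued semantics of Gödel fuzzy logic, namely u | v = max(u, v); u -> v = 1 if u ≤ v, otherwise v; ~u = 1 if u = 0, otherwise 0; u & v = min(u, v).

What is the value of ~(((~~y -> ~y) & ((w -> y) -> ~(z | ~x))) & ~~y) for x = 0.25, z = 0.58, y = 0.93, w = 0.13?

1.00

~y: Gödel ¬ of 0.93 = 0 (operand ≠ 0)
~~y: Gödel ¬ of 0 = 1 (operand is 0)
~y: Gödel ¬ of 0.93 = 0 (operand ≠ 0)
(~~y -> ~y): 1 > 0, so result = 0
(w -> y): 0.13 ≤ 0.93, so result = 1
~x: Gödel ¬ of 0.25 = 0 (operand ≠ 0)
(z | ~x) = max(0.58, 0) = 0.58
~(z | ~x): Gödel ¬ of 0.58 = 0 (operand ≠ 0)
((w -> y) -> ~(z | ~x)): 1 > 0, so result = 0
((~~y -> ~y) & ((w -> y) -> ~(z | ~x))) = min(0, 0) = 0
~y: Gödel ¬ of 0.93 = 0 (operand ≠ 0)
~~y: Gödel ¬ of 0 = 1 (operand is 0)
(((~~y -> ~y) & ((w -> y) -> ~(z | ~x))) & ~~y) = min(0, 1) = 0
~(((~~y -> ~y) & ((w -> y) -> ~(z | ~x))) & ~~y): Gödel ¬ of 0 = 1 (operand is 0)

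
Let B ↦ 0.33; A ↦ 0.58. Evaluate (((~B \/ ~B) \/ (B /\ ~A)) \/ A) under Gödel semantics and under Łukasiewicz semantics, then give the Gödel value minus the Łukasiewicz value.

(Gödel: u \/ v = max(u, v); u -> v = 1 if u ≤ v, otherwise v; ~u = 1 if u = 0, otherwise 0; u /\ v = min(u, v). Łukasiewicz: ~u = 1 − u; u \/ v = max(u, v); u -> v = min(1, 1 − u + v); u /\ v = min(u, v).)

Gödel evaluation:
  ~B: Gödel ¬ of 0.33 = 0 (operand ≠ 0)
  ~B: Gödel ¬ of 0.33 = 0 (operand ≠ 0)
  (~B \/ ~B) = max(0, 0) = 0
  ~A: Gödel ¬ of 0.58 = 0 (operand ≠ 0)
  (B /\ ~A) = min(0.33, 0) = 0
  ((~B \/ ~B) \/ (B /\ ~A)) = max(0, 0) = 0
  (((~B \/ ~B) \/ (B /\ ~A)) \/ A) = max(0, 0.58) = 0.58
  Gödel value = 0.58
Łukasiewicz evaluation:
  ~B: Łukasiewicz ¬ gives 1 − 0.33 = 0.67
  ~B: Łukasiewicz ¬ gives 1 − 0.33 = 0.67
  (~B \/ ~B) = max(0.67, 0.67) = 0.67
  ~A: Łukasiewicz ¬ gives 1 − 0.58 = 0.42
  (B /\ ~A) = min(0.33, 0.42) = 0.33
  ((~B \/ ~B) \/ (B /\ ~A)) = max(0.67, 0.33) = 0.67
  (((~B \/ ~B) \/ (B /\ ~A)) \/ A) = max(0.67, 0.58) = 0.67
  Łukasiewicz value = 0.67
Difference: 0.58 − 0.67 = -0.09

-0.09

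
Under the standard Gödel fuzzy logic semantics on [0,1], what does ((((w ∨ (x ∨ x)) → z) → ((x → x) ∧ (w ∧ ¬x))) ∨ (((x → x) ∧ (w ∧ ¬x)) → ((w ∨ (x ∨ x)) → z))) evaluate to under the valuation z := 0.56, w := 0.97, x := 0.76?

1.00

(x ∨ x) = max(0.76, 0.76) = 0.76
(w ∨ (x ∨ x)) = max(0.97, 0.76) = 0.97
((w ∨ (x ∨ x)) → z): 0.97 > 0.56, so result = 0.56
(x → x): 0.76 ≤ 0.76, so result = 1
¬x: Gödel ¬ of 0.76 = 0 (operand ≠ 0)
(w ∧ ¬x) = min(0.97, 0) = 0
((x → x) ∧ (w ∧ ¬x)) = min(1, 0) = 0
(((w ∨ (x ∨ x)) → z) → ((x → x) ∧ (w ∧ ¬x))): 0.56 > 0, so result = 0
(x → x): 0.76 ≤ 0.76, so result = 1
¬x: Gödel ¬ of 0.76 = 0 (operand ≠ 0)
(w ∧ ¬x) = min(0.97, 0) = 0
((x → x) ∧ (w ∧ ¬x)) = min(1, 0) = 0
(x ∨ x) = max(0.76, 0.76) = 0.76
(w ∨ (x ∨ x)) = max(0.97, 0.76) = 0.97
((w ∨ (x ∨ x)) → z): 0.97 > 0.56, so result = 0.56
(((x → x) ∧ (w ∧ ¬x)) → ((w ∨ (x ∨ x)) → z)): 0 ≤ 0.56, so result = 1
((((w ∨ (x ∨ x)) → z) → ((x → x) ∧ (w ∧ ¬x))) ∨ (((x → x) ∧ (w ∧ ¬x)) → ((w ∨ (x ∨ x)) → z))) = max(0, 1) = 1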